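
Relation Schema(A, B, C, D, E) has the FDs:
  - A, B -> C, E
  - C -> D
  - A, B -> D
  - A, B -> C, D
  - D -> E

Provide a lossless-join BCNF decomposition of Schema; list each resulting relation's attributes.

{A, B, C}; {C, D}; {D, E}

Candidate key of the original relation: {A, B}.
Within {A, B, C, D, E}: {C}⁺ ∩ {A, B, C, D, E} = {C, D, E}, not the whole set, so C -> D, E violates BCNF; decompose into {C, D, E} and {A, B, C}.
Within {C, D, E}: {D}⁺ ∩ {C, D, E} = {D, E}, not the whole set, so D -> E violates BCNF; decompose into {D, E} and {C, D}.
{D, E} has no BCNF violation.
{C, D} has no BCNF violation.
{A, B, C} has no BCNF violation.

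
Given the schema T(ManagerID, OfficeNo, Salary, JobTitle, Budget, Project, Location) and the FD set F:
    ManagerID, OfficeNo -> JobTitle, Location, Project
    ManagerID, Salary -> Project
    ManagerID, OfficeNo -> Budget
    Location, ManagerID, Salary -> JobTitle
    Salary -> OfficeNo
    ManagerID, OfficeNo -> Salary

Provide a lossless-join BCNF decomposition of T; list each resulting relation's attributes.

Candidate keys of the original relation: {ManagerID, OfficeNo}, {ManagerID, Salary}.
In {Budget, JobTitle, Location, ManagerID, OfficeNo, Project, Salary}, {Salary} is not a superkey ({Salary}⁺ restricted to this set is {OfficeNo, Salary}), so split on Salary -> OfficeNo into {OfficeNo, Salary} and {Budget, JobTitle, Location, ManagerID, Project, Salary}.
{OfficeNo, Salary}: every determinant is a superkey — BCNF.
{Budget, JobTitle, Location, ManagerID, Project, Salary}: every determinant is a superkey — BCNF.

{Budget, JobTitle, Location, ManagerID, Project, Salary}; {OfficeNo, Salary}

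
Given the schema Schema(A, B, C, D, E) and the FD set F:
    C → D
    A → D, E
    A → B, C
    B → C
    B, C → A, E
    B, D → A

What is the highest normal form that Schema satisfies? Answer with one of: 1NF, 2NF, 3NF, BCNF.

Candidate keys: {A}, {B}. Prime attributes: {A, B}.
C → D: {C}⁺ = {C, D}, which is not all of the attributes, so the left side is not a superkey — BCNF is violated.
C → D determines the non-prime attribute {D} from a non-superkey — 3NF is violated.
All keys have size 1, which rules out partial dependencies — 2NF is satisfied.

2NF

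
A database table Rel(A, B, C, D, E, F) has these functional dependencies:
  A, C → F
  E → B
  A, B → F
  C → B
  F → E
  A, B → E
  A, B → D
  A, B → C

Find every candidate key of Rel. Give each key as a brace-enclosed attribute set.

{A, B}, {A, C}, {A, E}, {A, F}

No FD produces {A}, so it must be in every candidate key.
{A, B}⁺ = {A, B, C, D, E, F} — all of the relation — so {A, B} is a candidate key.
{A, C}⁺ = {A, B, C, D, E, F} — all of the relation — so {A, C} is a candidate key.
{A, E}⁺ = {A, B, C, D, E, F} — all of the relation — so {A, E} is a candidate key.
{A, F}⁺ = {A, B, C, D, E, F} — all of the relation — so {A, F} is a candidate key.
These are minimal and exhaustive — every other superkey contains one of them.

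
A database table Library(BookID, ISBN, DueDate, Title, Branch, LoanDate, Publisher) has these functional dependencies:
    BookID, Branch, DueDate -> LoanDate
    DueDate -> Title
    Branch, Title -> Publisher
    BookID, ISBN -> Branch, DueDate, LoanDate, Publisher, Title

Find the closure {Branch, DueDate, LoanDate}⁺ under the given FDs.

Start with {Branch, DueDate, LoanDate}.
DueDate -> Title applies; add {Title} → now {Branch, DueDate, LoanDate, Title}.
Branch, Title -> Publisher applies; add {Publisher} → now {Branch, DueDate, LoanDate, Publisher, Title}.
No further FD applies.

{Branch, DueDate, LoanDate, Publisher, Title}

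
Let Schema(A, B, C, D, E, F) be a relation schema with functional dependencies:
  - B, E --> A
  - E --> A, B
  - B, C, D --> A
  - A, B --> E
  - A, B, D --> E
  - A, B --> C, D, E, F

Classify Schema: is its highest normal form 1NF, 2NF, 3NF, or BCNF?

Candidate keys: {A, B}, {B, C, D}, {E}. Prime attributes: {A, B, C, D, E}.
The left-hand side of every FD is a superkey, so BCNF is satisfied.

BCNF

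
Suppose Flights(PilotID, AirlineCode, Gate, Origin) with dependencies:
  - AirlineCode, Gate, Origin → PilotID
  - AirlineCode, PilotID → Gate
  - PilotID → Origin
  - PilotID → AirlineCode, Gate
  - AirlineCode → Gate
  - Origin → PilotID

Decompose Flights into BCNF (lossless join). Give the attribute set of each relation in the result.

{AirlineCode, Gate}; {AirlineCode, Origin, PilotID}

Candidate keys of the original relation: {Origin}, {PilotID}.
{AirlineCode, Gate, Origin, PilotID}: {AirlineCode} determines {AirlineCode, Gate} here but is not a superkey — split on AirlineCode → Gate, giving {AirlineCode, Gate} and {AirlineCode, Origin, PilotID}.
{AirlineCode, Gate} is in BCNF.
{AirlineCode, Origin, PilotID} is in BCNF.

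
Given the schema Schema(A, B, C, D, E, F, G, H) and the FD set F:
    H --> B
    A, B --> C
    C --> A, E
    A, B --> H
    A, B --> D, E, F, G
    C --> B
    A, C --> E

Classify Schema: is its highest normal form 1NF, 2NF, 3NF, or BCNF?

3NF

Candidate keys: {A, B}, {A, H}, {C}. Prime attributes: {A, B, C, H}.
H --> B breaks BCNF: {H}⁺ = {B, H}, so {H} is not a superkey.
Its right-hand attributes {B} are all prime, as are those of every other non-superkey FD — the relation is in 3NF.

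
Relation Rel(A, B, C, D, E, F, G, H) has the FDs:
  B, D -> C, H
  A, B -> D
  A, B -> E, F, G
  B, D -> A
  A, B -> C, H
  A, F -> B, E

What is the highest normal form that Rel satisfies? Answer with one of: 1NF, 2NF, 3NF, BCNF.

Candidate keys: {A, B}, {A, F}, {B, D}. Prime attributes: {A, B, D, F}.
Each dependency's left side is a superkey — BCNF holds.

BCNF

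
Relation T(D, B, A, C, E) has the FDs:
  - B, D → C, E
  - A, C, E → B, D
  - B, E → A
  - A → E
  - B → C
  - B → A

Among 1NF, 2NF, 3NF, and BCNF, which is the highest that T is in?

Candidate keys: {A, C}, {B}. Prime attributes: {A, B, C}.
A → E: {A}⁺ = {A, E}, which is not all of the attributes, so the left side is not a superkey — BCNF is violated.
Because {E} is non-prime and the left side of A → E is not a superkey, the relation is not in 3NF.
{A} is a proper subset of the key {A, C}, and {A}⁺ contains the non-prime attribute {E} — a partial dependency, so 2NF is violated.

1NF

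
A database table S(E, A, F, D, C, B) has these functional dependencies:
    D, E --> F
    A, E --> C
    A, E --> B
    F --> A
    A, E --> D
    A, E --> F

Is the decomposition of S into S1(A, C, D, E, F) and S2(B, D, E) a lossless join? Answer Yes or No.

Yes

Common attributes: {D, E}; their closure is {A, B, C, D, E, F}.
S1 is contained in that closure, so S1 ∩ S2 --> S1 holds and the join is lossless.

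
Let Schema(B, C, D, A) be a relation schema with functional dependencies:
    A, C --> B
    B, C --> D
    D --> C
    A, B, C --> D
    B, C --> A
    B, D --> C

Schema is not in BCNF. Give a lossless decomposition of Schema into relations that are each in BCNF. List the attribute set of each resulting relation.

{A, B, D}; {C, D}

Candidate keys of the original relation: {A, C}, {A, D}, {B, C}, {B, D}.
Within {A, B, C, D}: {D}⁺ ∩ {A, B, C, D} = {C, D}, not the whole set, so D --> C violates BCNF; decompose into {C, D} and {A, B, D}.
{C, D}: every determinant is a superkey — BCNF.
{A, B, D}: every determinant is a superkey — BCNF.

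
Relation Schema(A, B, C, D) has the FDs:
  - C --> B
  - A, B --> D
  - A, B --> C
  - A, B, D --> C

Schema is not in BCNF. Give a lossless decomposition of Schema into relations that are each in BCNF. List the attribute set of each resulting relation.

{A, C, D}; {B, C}

Candidate keys of the original relation: {A, B}, {A, C}.
Within {A, B, C, D}: {C}⁺ ∩ {A, B, C, D} = {B, C}, not the whole set, so C --> B violates BCNF; decompose into {B, C} and {A, C, D}.
{B, C} has no BCNF violation.
{A, C, D} has no BCNF violation.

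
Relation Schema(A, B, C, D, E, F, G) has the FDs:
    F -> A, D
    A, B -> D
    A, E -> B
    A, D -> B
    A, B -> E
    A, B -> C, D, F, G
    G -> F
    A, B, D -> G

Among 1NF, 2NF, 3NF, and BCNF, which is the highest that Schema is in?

BCNF

Candidate keys: {A, B}, {A, D}, {A, E}, {F}, {G}. Prime attributes: {A, B, D, E, F, G}.
The left-hand side of every FD is a superkey, so BCNF is satisfied.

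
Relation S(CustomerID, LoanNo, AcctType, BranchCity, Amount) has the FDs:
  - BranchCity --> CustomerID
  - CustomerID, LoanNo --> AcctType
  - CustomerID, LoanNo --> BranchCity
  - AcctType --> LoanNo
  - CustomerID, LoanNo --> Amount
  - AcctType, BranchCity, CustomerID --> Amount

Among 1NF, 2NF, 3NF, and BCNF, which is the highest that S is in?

3NF

Candidate keys: {AcctType, BranchCity}, {AcctType, CustomerID}, {BranchCity, LoanNo}, {CustomerID, LoanNo}. Prime attributes: {AcctType, BranchCity, CustomerID, LoanNo}.
BranchCity --> CustomerID: {BranchCity}⁺ = {BranchCity, CustomerID}, which is not all of the attributes, so the left side is not a superkey — BCNF is violated.
Since {CustomerID} ⊆ prime attributes and every other non-superkey FD also has a prime right side, the schema is in 3NF.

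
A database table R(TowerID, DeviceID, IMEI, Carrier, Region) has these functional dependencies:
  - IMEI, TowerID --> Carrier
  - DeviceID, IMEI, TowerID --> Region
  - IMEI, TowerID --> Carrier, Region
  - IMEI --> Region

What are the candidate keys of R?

{DeviceID, IMEI, TowerID}

No FD produces {DeviceID, IMEI, TowerID}, so they must be in every candidate key.
{DeviceID, IMEI, TowerID}⁺ = {Carrier, DeviceID, IMEI, Region, TowerID} — all of the relation — so {DeviceID, IMEI, TowerID} is a candidate key.
Every other attribute set either contains this one or has a smaller closure.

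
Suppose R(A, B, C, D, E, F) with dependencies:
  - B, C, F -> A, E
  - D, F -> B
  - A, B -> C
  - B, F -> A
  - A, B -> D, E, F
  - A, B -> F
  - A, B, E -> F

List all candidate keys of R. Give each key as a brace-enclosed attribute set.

{A, B}⁺ = {A, B, C, D, E, F} — all of the relation — so {A, B} is a candidate key.
{B, F}⁺ = {A, B, C, D, E, F} — all of the relation — so {B, F} is a candidate key.
{D, F}⁺ = {A, B, C, D, E, F} — all of the relation — so {D, F} is a candidate key.
No proper subset of any of these is a key, and no other minimal superkey exists.

{A, B}, {B, F}, {D, F}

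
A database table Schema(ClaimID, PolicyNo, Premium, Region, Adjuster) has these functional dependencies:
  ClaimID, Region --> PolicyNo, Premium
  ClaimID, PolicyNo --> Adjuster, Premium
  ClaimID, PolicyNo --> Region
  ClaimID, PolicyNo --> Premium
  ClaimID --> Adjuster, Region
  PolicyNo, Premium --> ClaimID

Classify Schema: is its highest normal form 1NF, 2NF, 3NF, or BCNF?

BCNF

Candidate keys: {ClaimID}, {PolicyNo, Premium}. Prime attributes: {ClaimID, PolicyNo, Premium}.
Each dependency's left side is a superkey — BCNF holds.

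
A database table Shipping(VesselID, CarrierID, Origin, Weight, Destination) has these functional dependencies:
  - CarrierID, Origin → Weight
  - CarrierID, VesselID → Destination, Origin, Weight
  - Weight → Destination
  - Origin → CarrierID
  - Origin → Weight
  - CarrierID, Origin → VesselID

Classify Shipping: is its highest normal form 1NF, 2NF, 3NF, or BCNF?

2NF

Candidate keys: {CarrierID, VesselID}, {Origin}. Prime attributes: {CarrierID, Origin, VesselID}.
Weight → Destination: {Weight}⁺ = {Destination, Weight}, which is not all of the attributes, so the left side is not a superkey — BCNF is violated.
Because {Destination} is non-prime and the left side of Weight → Destination is not a superkey, the relation is not in 3NF.
No non-prime attribute depends on a proper subset of any candidate key, so 2NF holds.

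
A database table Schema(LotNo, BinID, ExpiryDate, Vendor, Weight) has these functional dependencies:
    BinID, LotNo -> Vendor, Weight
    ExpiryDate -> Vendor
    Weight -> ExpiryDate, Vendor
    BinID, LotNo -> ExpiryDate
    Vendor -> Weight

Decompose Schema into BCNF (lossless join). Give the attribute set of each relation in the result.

{BinID, ExpiryDate, LotNo}; {ExpiryDate, Vendor, Weight}

Candidate key of the original relation: {BinID, LotNo}.
{BinID, ExpiryDate, LotNo, Vendor, Weight}: {ExpiryDate} determines {ExpiryDate, Vendor, Weight} here but is not a superkey — split on ExpiryDate -> Vendor, Weight, giving {ExpiryDate, Vendor, Weight} and {BinID, ExpiryDate, LotNo}.
{ExpiryDate, Vendor, Weight} has no BCNF violation.
{BinID, ExpiryDate, LotNo} has no BCNF violation.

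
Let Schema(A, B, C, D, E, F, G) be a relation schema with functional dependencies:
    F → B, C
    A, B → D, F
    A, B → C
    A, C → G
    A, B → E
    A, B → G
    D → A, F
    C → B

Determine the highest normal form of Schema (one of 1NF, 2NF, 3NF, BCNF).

3NF

Candidate keys: {A, B}, {A, C}, {A, F}, {D}. Prime attributes: {A, B, C, D, F}.
F → B, C breaks BCNF: {F}⁺ = {B, C, F}, so {F} is not a superkey.
Its right-hand attributes {B, C} are all prime, as are those of every other non-superkey FD — the relation is in 3NF.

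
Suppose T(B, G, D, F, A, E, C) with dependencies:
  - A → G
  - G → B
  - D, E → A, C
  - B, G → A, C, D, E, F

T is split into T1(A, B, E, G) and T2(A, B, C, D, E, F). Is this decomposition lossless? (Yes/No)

Yes

T1 ∩ T2 = {A, B, E}; its closure under F is {A, B, C, D, E, F, G}.
T1 is contained in that closure, so T1 ∩ T2 → T1 holds and the join is lossless.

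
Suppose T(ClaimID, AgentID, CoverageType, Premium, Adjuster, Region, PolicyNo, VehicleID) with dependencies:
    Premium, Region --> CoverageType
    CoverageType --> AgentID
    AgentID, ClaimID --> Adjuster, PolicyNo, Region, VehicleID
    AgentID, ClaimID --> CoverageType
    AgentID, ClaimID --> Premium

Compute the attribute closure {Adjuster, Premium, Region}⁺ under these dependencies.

{Adjuster, AgentID, CoverageType, Premium, Region}

Start with {Adjuster, Premium, Region}.
Premium, Region --> CoverageType applies; add {CoverageType} → now {Adjuster, CoverageType, Premium, Region}.
CoverageType --> AgentID applies; add {AgentID} → now {Adjuster, AgentID, CoverageType, Premium, Region}.
No further FD applies.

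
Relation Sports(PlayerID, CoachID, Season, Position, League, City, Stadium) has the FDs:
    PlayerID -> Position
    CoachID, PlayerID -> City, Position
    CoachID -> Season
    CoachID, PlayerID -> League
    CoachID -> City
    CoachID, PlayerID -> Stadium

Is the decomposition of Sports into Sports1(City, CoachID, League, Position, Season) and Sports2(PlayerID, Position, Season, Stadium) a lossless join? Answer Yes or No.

No

Sports1 ∩ Sports2 = {Position, Season}; its closure under F is {Position, Season}.
Neither Sports1 nor Sports2 is contained in that closure, so the decomposition is lossy.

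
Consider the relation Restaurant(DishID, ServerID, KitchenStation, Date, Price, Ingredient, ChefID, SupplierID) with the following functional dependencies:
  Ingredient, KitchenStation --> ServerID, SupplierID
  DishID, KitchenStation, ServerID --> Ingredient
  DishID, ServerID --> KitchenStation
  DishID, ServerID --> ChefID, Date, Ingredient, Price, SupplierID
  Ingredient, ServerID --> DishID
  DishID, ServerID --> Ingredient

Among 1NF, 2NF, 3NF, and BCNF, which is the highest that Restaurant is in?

Candidate keys: {DishID, ServerID}, {Ingredient, KitchenStation}, {Ingredient, ServerID}. Prime attributes: {DishID, Ingredient, KitchenStation, ServerID}.
Each dependency's left side is a superkey — BCNF holds.

BCNF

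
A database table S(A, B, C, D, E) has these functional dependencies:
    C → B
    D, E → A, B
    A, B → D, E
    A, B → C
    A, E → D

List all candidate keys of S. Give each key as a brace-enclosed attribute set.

{A, B}, {A, C}, {A, E}, {D, E}

{A, B}⁺ = {A, B, C, D, E}, which is every attribute, so {A, B} is a candidate key.
{A, C}⁺ = {A, B, C, D, E}, which is every attribute, so {A, C} is a candidate key.
{A, E}⁺ = {A, B, C, D, E}, which is every attribute, so {A, E} is a candidate key.
{D, E}⁺ = {A, B, C, D, E}, which is every attribute, so {D, E} is a candidate key.
No proper subset of any of these is a key, and no other minimal superkey exists.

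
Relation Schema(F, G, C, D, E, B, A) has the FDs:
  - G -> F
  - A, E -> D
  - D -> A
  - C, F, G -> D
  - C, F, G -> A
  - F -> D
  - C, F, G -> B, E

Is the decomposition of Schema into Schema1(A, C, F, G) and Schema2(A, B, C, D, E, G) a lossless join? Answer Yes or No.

Common attributes: {A, C, G}; their closure is {A, B, C, D, E, F, G}.
Schema1 is contained in that closure, so Schema1 ∩ Schema2 -> Schema1 holds and the join is lossless.

Yes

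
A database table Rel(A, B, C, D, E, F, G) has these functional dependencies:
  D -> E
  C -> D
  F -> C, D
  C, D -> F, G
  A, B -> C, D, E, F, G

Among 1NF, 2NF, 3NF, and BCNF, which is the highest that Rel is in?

Candidate key: {A, B}. Prime attributes: {A, B}.
D -> E breaks BCNF: {D}⁺ = {D, E}, so {D} is not a superkey.
D -> E determines the non-prime attribute {E} from a non-superkey — 3NF is violated.
No proper subset of a key has a non-prime attribute in its closure, so there is no partial dependency; 2NF holds.

2NF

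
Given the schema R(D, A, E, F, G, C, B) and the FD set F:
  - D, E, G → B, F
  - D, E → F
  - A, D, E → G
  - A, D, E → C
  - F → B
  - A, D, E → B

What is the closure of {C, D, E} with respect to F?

Start with {C, D, E}.
D, E → F applies; add {F} → now {C, D, E, F}.
F → B applies; add {B} → now {B, C, D, E, F}.
No further FD applies.

{B, C, D, E, F}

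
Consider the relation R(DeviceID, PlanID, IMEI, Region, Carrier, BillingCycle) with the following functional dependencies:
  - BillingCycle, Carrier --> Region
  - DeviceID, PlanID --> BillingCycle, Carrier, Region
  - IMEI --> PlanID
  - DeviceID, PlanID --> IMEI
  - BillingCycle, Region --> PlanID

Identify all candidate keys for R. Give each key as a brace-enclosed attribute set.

{BillingCycle, Carrier, DeviceID}, {BillingCycle, DeviceID, Region}, {DeviceID, IMEI}, {DeviceID, PlanID}

{DeviceID} never appears on the right of any FD, so every key must include it.
Closure of {DeviceID, IMEI} is {BillingCycle, Carrier, DeviceID, IMEI, PlanID, Region}, the whole schema; {DeviceID, IMEI} is a candidate key.
Closure of {DeviceID, PlanID} is {BillingCycle, Carrier, DeviceID, IMEI, PlanID, Region}, the whole schema; {DeviceID, PlanID} is a candidate key.
Closure of {BillingCycle, Carrier, DeviceID} is {BillingCycle, Carrier, DeviceID, IMEI, PlanID, Region}, the whole schema; {BillingCycle, Carrier, DeviceID} is a candidate key.
Closure of {BillingCycle, DeviceID, Region} is {BillingCycle, Carrier, DeviceID, IMEI, PlanID, Region}, the whole schema; {BillingCycle, DeviceID, Region} is a candidate key.
No proper subset of any of these is a key, and no other minimal superkey exists.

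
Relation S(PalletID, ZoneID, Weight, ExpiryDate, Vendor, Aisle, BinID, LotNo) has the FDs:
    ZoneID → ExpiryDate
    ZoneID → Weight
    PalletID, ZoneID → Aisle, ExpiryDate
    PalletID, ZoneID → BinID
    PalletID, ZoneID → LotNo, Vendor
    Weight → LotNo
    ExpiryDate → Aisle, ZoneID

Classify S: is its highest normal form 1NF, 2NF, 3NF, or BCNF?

1NF

Candidate keys: {ExpiryDate, PalletID}, {PalletID, ZoneID}. Prime attributes: {ExpiryDate, PalletID, ZoneID}.
ZoneID → ExpiryDate: {ZoneID}⁺ = {Aisle, ExpiryDate, LotNo, Weight, ZoneID}, which is not all of the attributes, so the left side is not a superkey — BCNF is violated.
ZoneID → Weight determines the non-prime attribute {Weight} from a non-superkey — 3NF is violated.
{ExpiryDate} is a proper subset of the key {ExpiryDate, PalletID}, and {ExpiryDate}⁺ contains the non-prime attributes {Aisle, LotNo, Weight} — a partial dependency, so 2NF is violated.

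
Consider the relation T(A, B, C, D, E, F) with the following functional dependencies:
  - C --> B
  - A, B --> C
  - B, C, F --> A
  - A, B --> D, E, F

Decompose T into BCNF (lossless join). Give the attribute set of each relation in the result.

Candidate keys of the original relation: {A, B}, {A, C}, {C, F}.
Within {A, B, C, D, E, F}: {C}⁺ ∩ {A, B, C, D, E, F} = {B, C}, not the whole set, so C --> B violates BCNF; decompose into {B, C} and {A, C, D, E, F}.
{B, C} is in BCNF.
{A, C, D, E, F} is in BCNF.

{A, C, D, E, F}; {B, C}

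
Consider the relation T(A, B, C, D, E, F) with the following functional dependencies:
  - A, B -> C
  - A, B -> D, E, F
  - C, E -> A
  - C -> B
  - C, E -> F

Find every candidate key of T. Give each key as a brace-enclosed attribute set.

{A, B}, {A, C}, {C, E}

{A, B}⁺ = {A, B, C, D, E, F}, which is every attribute, so {A, B} is a candidate key.
{A, C}⁺ = {A, B, C, D, E, F}, which is every attribute, so {A, C} is a candidate key.
{C, E}⁺ = {A, B, C, D, E, F}, which is every attribute, so {C, E} is a candidate key.
These are minimal and exhaustive — every other superkey contains one of them.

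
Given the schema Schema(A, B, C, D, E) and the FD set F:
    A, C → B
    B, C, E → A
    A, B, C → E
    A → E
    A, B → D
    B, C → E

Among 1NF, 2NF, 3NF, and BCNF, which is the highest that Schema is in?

1NF

Candidate keys: {A, C}, {B, C}. Prime attributes: {A, B, C}.
A → E: {A}⁺ = {A, E}, which is not all of the attributes, so the left side is not a superkey — BCNF is violated.
A → E has non-prime {E} on the right and a non-superkey on the left, so 3NF fails.
The proper key subset {A} of {A, C} determines non-prime {E}, so the relation is not even in 2NF.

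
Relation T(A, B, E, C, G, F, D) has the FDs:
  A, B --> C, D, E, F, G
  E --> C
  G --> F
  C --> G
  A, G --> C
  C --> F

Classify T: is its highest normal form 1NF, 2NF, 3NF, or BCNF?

2NF

Candidate key: {A, B}. Prime attributes: {A, B}.
For E --> C we have {E}⁺ = {C, E, F, G}; {E} is not a superkey, so BCNF fails.
Because {C} is non-prime and the left side of E --> C is not a superkey, the relation is not in 3NF.
No proper subset of a key has a non-prime attribute in its closure, so there is no partial dependency; 2NF holds.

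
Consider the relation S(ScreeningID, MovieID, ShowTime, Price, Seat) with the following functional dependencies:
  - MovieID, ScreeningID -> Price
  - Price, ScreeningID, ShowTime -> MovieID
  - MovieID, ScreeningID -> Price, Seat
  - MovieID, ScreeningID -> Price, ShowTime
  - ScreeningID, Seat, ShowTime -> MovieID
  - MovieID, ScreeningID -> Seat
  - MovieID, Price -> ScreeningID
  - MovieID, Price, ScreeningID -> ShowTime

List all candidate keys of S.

{MovieID, Price}, {MovieID, ScreeningID}, {Price, ScreeningID, ShowTime}, {ScreeningID, Seat, ShowTime}

{MovieID, Price}⁺ = {MovieID, Price, ScreeningID, Seat, ShowTime}, which is every attribute, so {MovieID, Price} is a candidate key.
{MovieID, ScreeningID}⁺ = {MovieID, Price, ScreeningID, Seat, ShowTime}, which is every attribute, so {MovieID, ScreeningID} is a candidate key.
{Price, ScreeningID, ShowTime}⁺ = {MovieID, Price, ScreeningID, Seat, ShowTime}, which is every attribute, so {Price, ScreeningID, ShowTime} is a candidate key.
{ScreeningID, Seat, ShowTime}⁺ = {MovieID, Price, ScreeningID, Seat, ShowTime}, which is every attribute, so {ScreeningID, Seat, ShowTime} is a candidate key.
No proper subset of any of these is a key, and no other minimal superkey exists.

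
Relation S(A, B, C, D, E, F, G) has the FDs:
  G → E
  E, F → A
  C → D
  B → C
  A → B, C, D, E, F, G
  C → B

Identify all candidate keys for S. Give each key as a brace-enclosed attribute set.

{A}⁺ = {A, B, C, D, E, F, G} — all of the relation — so {A} is a candidate key.
{E, F}⁺ = {A, B, C, D, E, F, G} — all of the relation — so {E, F} is a candidate key.
{F, G}⁺ = {A, B, C, D, E, F, G} — all of the relation — so {F, G} is a candidate key.
No proper subset of any of these is a key, and no other minimal superkey exists.

{A}, {E, F}, {F, G}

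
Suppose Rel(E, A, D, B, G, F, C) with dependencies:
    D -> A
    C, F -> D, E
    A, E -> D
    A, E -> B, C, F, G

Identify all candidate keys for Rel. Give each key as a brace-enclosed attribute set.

{A, E}, {C, F}, {D, E}

Closure of {A, E} is {A, B, C, D, E, F, G}, the whole schema; {A, E} is a candidate key.
Closure of {C, F} is {A, B, C, D, E, F, G}, the whole schema; {C, F} is a candidate key.
Closure of {D, E} is {A, B, C, D, E, F, G}, the whole schema; {D, E} is a candidate key.
These are minimal and exhaustive — every other superkey contains one of them.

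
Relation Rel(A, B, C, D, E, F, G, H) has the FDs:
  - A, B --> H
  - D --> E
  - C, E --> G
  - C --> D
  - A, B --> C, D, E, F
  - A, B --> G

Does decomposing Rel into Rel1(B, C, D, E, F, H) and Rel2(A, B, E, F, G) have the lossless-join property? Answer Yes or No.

No

Common attributes: {B, E, F}; their closure is {B, E, F}.
The closure covers neither Rel1 nor Rel2 entirely; the join is not lossless.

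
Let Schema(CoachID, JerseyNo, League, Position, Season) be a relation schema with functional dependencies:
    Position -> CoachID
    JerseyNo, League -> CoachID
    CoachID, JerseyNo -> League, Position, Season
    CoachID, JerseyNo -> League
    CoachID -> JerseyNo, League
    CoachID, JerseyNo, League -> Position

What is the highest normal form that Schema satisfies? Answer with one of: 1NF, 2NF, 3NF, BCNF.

Candidate keys: {CoachID}, {JerseyNo, League}, {Position}. Prime attributes: {CoachID, JerseyNo, League, Position}.
Each dependency's left side is a superkey — BCNF holds.

BCNF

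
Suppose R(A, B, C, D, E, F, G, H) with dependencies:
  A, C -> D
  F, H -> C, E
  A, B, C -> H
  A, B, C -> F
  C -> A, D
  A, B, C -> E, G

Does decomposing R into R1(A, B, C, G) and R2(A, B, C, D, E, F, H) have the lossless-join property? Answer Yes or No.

Yes

Common attributes: {A, B, C}; their closure is {A, B, C, D, E, F, G, H}.
R1 is contained in that closure, so R1 ∩ R2 -> R1 holds and the join is lossless.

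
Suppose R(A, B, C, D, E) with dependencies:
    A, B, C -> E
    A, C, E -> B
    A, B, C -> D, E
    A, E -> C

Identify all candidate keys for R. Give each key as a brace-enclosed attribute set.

{A, B, C}, {A, E}

{A} never appears on the right of any FD, so every key must include it.
{A, E}⁺ = {A, B, C, D, E}, which is every attribute, so {A, E} is a candidate key.
{A, B, C}⁺ = {A, B, C, D, E}, which is every attribute, so {A, B, C} is a candidate key.
Any other superkey properly contains one of these, so there are no further candidate keys.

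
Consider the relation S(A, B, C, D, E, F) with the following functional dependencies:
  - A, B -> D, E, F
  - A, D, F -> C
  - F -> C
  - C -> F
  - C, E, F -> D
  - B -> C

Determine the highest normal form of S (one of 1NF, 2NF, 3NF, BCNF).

Candidate key: {A, B}. Prime attributes: {A, B}.
A, D, F -> C: {A, D, F}⁺ = {A, C, D, F}, which is not all of the attributes, so the left side is not a superkey — BCNF is violated.
Because {C} is non-prime and the left side of A, D, F -> C is not a superkey, the relation is not in 3NF.
The proper key subset {B} of {A, B} determines non-prime {C, F}, so the relation is not even in 2NF.

1NF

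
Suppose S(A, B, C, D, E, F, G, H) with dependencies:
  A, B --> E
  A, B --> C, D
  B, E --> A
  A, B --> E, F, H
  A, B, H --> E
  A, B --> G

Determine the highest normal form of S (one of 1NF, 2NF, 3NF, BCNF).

BCNF

Candidate keys: {A, B}, {B, E}. Prime attributes: {A, B, E}.
The left-hand side of every FD is a superkey, so BCNF is satisfied.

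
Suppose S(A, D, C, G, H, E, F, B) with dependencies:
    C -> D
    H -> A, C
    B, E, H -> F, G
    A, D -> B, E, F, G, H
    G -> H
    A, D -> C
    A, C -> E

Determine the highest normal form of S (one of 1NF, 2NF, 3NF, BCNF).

Candidate keys: {A, C}, {A, D}, {G}, {H}. Prime attributes: {A, C, D, G, H}.
For C -> D we have {C}⁺ = {C, D}; {C} is not a superkey, so BCNF fails.
But every attribute on its right side ({D}) is prime, and the same holds for every other non-superkey FD, so 3NF still holds.

3NF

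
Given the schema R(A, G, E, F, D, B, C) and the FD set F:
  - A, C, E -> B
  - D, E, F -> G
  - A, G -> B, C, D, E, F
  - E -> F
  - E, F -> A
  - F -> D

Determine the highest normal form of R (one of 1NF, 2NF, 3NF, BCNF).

2NF

Candidate keys: {A, G}, {E}. Prime attributes: {A, E, G}.
For F -> D we have {F}⁺ = {D, F}; {F} is not a superkey, so BCNF fails.
Because {D} is non-prime and the left side of F -> D is not a superkey, the relation is not in 3NF.
No non-prime attribute depends on a proper subset of any candidate key, so 2NF holds.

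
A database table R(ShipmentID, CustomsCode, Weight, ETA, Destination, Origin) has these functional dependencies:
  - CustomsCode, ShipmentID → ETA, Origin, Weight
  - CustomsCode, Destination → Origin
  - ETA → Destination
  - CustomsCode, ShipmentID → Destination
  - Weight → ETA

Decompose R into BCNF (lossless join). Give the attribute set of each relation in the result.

{CustomsCode, Destination, Origin}; {CustomsCode, ShipmentID, Weight}; {Destination, ETA}; {ETA, Weight}

Candidate key of the original relation: {CustomsCode, ShipmentID}.
In {CustomsCode, Destination, ETA, Origin, ShipmentID, Weight}, {CustomsCode, Destination} is not a superkey ({CustomsCode, Destination}⁺ restricted to this set is {CustomsCode, Destination, Origin}), so split on CustomsCode, Destination → Origin into {CustomsCode, Destination, Origin} and {CustomsCode, Destination, ETA, ShipmentID, Weight}.
{CustomsCode, Destination, Origin} has no BCNF violation.
In {CustomsCode, Destination, ETA, ShipmentID, Weight}, {ETA} is not a superkey ({ETA}⁺ restricted to this set is {Destination, ETA}), so split on ETA → Destination into {Destination, ETA} and {CustomsCode, ETA, ShipmentID, Weight}.
{Destination, ETA} has no BCNF violation.
In {CustomsCode, ETA, ShipmentID, Weight}, {Weight} is not a superkey ({Weight}⁺ restricted to this set is {ETA, Weight}), so split on Weight → ETA into {ETA, Weight} and {CustomsCode, ShipmentID, Weight}.
{ETA, Weight} has no BCNF violation.
{CustomsCode, ShipmentID, Weight} has no BCNF violation.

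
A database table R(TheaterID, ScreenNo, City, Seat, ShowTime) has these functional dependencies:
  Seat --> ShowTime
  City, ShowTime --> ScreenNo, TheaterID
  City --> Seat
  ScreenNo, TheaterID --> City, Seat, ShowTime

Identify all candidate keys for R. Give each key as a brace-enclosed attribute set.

{City}, {ScreenNo, TheaterID}

{City}⁺ = {City, ScreenNo, Seat, ShowTime, TheaterID} — all of the relation — so {City} is a candidate key.
{ScreenNo, TheaterID}⁺ = {City, ScreenNo, Seat, ShowTime, TheaterID} — all of the relation — so {ScreenNo, TheaterID} is a candidate key.
Any other superkey properly contains one of these, so there are no further candidate keys.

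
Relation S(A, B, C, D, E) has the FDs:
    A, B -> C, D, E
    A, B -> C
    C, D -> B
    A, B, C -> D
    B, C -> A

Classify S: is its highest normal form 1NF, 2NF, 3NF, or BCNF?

Candidate keys: {A, B}, {B, C}, {C, D}. Prime attributes: {A, B, C, D}.
Every FD has a superkey on the left, so the relation is in BCNF.

BCNF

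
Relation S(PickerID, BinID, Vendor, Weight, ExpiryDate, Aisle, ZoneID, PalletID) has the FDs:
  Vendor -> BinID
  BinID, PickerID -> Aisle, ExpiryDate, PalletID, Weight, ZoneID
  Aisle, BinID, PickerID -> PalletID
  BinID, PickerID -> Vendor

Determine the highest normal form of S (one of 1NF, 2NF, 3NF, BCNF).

Candidate keys: {BinID, PickerID}, {PickerID, Vendor}. Prime attributes: {BinID, PickerID, Vendor}.
Vendor -> BinID: {Vendor}⁺ = {BinID, Vendor}, which is not all of the attributes, so the left side is not a superkey — BCNF is violated.
Its right-hand attributes {BinID} are all prime, as are those of every other non-superkey FD — the relation is in 3NF.

3NF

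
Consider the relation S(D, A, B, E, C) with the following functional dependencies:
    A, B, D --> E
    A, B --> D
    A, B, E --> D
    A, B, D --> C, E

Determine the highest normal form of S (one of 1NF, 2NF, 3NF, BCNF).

Candidate key: {A, B}. Prime attributes: {A, B}.
The left-hand side of every FD is a superkey, so BCNF is satisfied.

BCNF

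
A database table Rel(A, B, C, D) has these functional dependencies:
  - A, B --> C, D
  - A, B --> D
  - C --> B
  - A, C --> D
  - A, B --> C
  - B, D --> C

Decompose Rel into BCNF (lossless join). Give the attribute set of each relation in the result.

Candidate keys of the original relation: {A, B}, {A, C}.
In {A, B, C, D}, {C} is not a superkey ({C}⁺ restricted to this set is {B, C}), so split on C --> B into {B, C} and {A, C, D}.
{B, C} has no BCNF violation.
{A, C, D} has no BCNF violation.

{A, C, D}; {B, C}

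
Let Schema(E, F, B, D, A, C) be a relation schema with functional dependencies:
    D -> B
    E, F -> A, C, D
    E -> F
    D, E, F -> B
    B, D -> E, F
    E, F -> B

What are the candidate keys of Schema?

{D}, {E}

{D} is a candidate key since {D}⁺ = {A, B, C, D, E, F} covers every attribute.
{E} is a candidate key since {E}⁺ = {A, B, C, D, E, F} covers every attribute.
These are minimal and exhaustive — every other superkey contains one of them.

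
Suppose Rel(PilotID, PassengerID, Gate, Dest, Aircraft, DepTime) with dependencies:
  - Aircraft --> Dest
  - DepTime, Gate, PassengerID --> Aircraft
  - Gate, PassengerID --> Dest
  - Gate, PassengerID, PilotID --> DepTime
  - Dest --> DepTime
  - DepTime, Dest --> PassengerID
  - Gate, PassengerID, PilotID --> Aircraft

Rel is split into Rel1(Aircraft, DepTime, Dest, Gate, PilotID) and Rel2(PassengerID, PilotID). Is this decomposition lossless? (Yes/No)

No

The shared attributes are {PilotID} and {PilotID}⁺ = {PilotID}.
The closure covers neither Rel1 nor Rel2 entirely; the join is not lossless.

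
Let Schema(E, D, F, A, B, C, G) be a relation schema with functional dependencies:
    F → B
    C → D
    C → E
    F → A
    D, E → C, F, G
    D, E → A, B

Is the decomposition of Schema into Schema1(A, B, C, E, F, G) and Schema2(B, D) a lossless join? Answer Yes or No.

Common attributes: {B}; their closure is {B}.
Schema1 ⊄ {B} and Schema2 ⊄ {B}, so the split is lossy.

No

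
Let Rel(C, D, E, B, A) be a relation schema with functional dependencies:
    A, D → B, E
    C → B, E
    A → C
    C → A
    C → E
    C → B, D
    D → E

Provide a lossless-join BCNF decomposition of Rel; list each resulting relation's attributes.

Candidate keys of the original relation: {A}, {C}.
In {A, B, C, D, E}, {D} is not a superkey ({D}⁺ restricted to this set is {D, E}), so split on D → E into {D, E} and {A, B, C, D}.
{D, E} is in BCNF.
{A, B, C, D} is in BCNF.

{A, B, C, D}; {D, E}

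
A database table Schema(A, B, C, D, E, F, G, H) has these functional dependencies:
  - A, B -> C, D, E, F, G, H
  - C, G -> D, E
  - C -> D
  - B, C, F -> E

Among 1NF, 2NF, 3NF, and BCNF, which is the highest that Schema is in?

2NF

Candidate key: {A, B}. Prime attributes: {A, B}.
C, G -> D, E breaks BCNF: {C, G}⁺ = {C, D, E, G}, so {C, G} is not a superkey.
C, G -> D, E has non-prime {D, E} on the right and a non-superkey on the left, so 3NF fails.
No proper subset of a key has a non-prime attribute in its closure, so there is no partial dependency; 2NF holds.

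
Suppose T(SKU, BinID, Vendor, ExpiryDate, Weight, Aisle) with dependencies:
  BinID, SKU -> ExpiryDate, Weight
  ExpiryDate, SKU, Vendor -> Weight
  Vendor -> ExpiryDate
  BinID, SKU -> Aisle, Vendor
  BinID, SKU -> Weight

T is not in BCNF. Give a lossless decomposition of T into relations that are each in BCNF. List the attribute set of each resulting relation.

Candidate key of the original relation: {BinID, SKU}.
In {Aisle, BinID, ExpiryDate, SKU, Vendor, Weight}, {ExpiryDate, SKU, Vendor} is not a superkey ({ExpiryDate, SKU, Vendor}⁺ restricted to this set is {ExpiryDate, SKU, Vendor, Weight}), so split on ExpiryDate, SKU, Vendor -> Weight into {ExpiryDate, SKU, Vendor, Weight} and {Aisle, BinID, ExpiryDate, SKU, Vendor}.
In {ExpiryDate, SKU, Vendor, Weight}, {Vendor} is not a superkey ({Vendor}⁺ restricted to this set is {ExpiryDate, Vendor}), so split on Vendor -> ExpiryDate into {ExpiryDate, Vendor} and {SKU, Vendor, Weight}.
{ExpiryDate, Vendor} is in BCNF.
{SKU, Vendor, Weight} is in BCNF.
In {Aisle, BinID, ExpiryDate, SKU, Vendor}, {Vendor} is not a superkey ({Vendor}⁺ restricted to this set is {ExpiryDate, Vendor}), so split on Vendor -> ExpiryDate into {ExpiryDate, Vendor} and {Aisle, BinID, SKU, Vendor}.
{ExpiryDate, Vendor} is in BCNF.
{Aisle, BinID, SKU, Vendor} is in BCNF.

{Aisle, BinID, SKU, Vendor}; {ExpiryDate, Vendor}; {SKU, Vendor, Weight}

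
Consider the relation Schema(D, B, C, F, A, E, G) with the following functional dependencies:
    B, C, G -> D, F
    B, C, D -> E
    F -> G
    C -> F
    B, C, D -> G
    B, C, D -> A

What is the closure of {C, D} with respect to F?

Start with {C, D}.
C -> F applies; add {F} → now {C, D, F}.
F -> G applies; add {G} → now {C, D, F, G}.
No further FD applies.

{C, D, F, G}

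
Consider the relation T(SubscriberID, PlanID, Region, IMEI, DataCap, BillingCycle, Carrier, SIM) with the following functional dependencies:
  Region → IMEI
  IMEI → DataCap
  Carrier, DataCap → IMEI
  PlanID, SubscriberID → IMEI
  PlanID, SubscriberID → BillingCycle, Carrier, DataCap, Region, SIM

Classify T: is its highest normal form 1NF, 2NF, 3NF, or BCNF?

2NF

Candidate key: {PlanID, SubscriberID}. Prime attributes: {PlanID, SubscriberID}.
For Region → IMEI we have {Region}⁺ = {DataCap, IMEI, Region}; {Region} is not a superkey, so BCNF fails.
Because {IMEI} is non-prime and the left side of Region → IMEI is not a superkey, the relation is not in 3NF.
No proper subset of a key has a non-prime attribute in its closure, so there is no partial dependency; 2NF holds.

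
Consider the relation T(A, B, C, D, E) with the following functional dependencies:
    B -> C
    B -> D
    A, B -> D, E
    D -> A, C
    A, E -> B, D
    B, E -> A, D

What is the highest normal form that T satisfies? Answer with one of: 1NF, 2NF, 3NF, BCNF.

Candidate keys: {A, E}, {B}, {D, E}. Prime attributes: {A, B, D, E}.
For D -> A, C we have {D}⁺ = {A, C, D}; {D} is not a superkey, so BCNF fails.
D -> A, C determines the non-prime attribute {C} from a non-superkey — 3NF is violated.
{D} is a proper subset of the key {D, E}, and {D}⁺ contains the non-prime attribute {C} — a partial dependency, so 2NF is violated.

1NF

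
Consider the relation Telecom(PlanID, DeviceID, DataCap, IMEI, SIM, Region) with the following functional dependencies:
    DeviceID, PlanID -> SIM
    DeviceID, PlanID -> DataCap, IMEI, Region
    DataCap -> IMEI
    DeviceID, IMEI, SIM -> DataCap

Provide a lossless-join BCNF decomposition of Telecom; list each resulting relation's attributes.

{DataCap, DeviceID, PlanID, Region, SIM}; {DataCap, IMEI}

Candidate key of the original relation: {DeviceID, PlanID}.
Within {DataCap, DeviceID, IMEI, PlanID, Region, SIM}: {DataCap}⁺ ∩ {DataCap, DeviceID, IMEI, PlanID, Region, SIM} = {DataCap, IMEI}, not the whole set, so DataCap -> IMEI violates BCNF; decompose into {DataCap, IMEI} and {DataCap, DeviceID, PlanID, Region, SIM}.
{DataCap, IMEI} has no BCNF violation.
{DataCap, DeviceID, PlanID, Region, SIM} has no BCNF violation.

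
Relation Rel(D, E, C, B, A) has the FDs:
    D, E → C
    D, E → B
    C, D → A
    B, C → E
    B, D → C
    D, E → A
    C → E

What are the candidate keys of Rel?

Attributes never on any right-hand side: {D} — every candidate key must contain it.
{B, D}⁺ = {A, B, C, D, E} — all of the relation — so {B, D} is a candidate key.
{C, D}⁺ = {A, B, C, D, E} — all of the relation — so {C, D} is a candidate key.
{D, E}⁺ = {A, B, C, D, E} — all of the relation — so {D, E} is a candidate key.
No proper subset of any of these is a key, and no other minimal superkey exists.

{B, D}, {C, D}, {D, E}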